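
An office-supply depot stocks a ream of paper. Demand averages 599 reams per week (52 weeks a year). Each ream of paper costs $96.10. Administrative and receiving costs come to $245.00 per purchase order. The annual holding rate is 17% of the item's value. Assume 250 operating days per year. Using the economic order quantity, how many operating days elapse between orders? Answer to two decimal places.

Annual demand D = 599 × 52 = 31,148.
Holding cost H = 0.17 × $96.10 = $16.3370 per unit per year.
The optimal lot size = √(2DS/H) = √(2 × 31,148 × 245 / 16.337) ≈ 966.56.
Cycle time = Q*/D × 250 = 966.56 / 31,148 × 250 ≈ 7.758 days.

T ≈ 7.76 days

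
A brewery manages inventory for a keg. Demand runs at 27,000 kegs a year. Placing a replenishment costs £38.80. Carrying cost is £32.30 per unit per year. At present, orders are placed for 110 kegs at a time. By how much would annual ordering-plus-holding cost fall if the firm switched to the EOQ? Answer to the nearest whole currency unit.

Extra cost ≈ £3,074 per year

EOQ = √(2DS/H) = √(2 × 27,000 × 38.8 / 32.3) ≈ 254.69.
Cost at Q* = (D/Q*)S + (Q*/2)H = √(2DSH) ≈ £8,226.48.
Cost at Q = 110: (27,000/110)×38.8 + (110/2)×32.3 = £9,523.64 + £1,776.50 = £11,300.14.
Excess = £11,300.14 − £8,226.48 = £3,073.66.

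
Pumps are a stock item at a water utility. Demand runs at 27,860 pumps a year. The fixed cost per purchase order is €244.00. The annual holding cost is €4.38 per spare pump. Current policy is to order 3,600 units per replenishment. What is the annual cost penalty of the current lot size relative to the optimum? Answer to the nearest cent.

EOQ = √(2DS/H) = √(2 × 27,860 × 244 / 4.38) ≈ 1761.83.
Cost at Q* = (D/Q*)S + (Q*/2)H = √(2DSH) ≈ €7,716.80.
Cost at Q = 3,600: (27,860/3,600)×244 + (3,600/2)×4.38 = €1,888.29 + €7,884.00 = €9,772.29.
Excess = €9,772.29 − €7,716.80 = €2,055.48.

Extra cost ≈ €2,055.48 per year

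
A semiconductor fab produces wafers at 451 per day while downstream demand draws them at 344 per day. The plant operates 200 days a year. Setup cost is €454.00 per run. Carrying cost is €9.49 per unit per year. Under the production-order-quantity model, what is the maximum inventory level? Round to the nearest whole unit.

Annual demand D = 344 × 200 = 68,800.
Production build-up factor (1 − d/p) = 1 − 344/451 = 0.2373.
Q* = √(2DS / (H(1 − d/p))) = √(2 × 68,800 × 454 / (9.49 × 0.2373)).
= √(62,470,400 / 2.2515) ≈ 5267.450.
Maximum inventory = Q*(1 − d/p) = 5267.450 × 0.2373 ≈ 1249.705.

I_max ≈ 1,250 wafers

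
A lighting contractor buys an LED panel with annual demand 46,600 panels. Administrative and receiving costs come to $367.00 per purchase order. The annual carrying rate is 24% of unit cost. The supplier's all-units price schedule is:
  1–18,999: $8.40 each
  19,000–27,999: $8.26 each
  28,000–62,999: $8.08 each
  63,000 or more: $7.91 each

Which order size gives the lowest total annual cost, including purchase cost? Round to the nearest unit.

Q* ≈ 4,119 panels

Holding cost per unit per year at price C is H = 0.24·C.
Candidates are each tier's EOQ (if it falls in that tier) and each price-break quantity.
EOQ at $8.40 = 4119.0 (feasible in tier 1): TC = 46,600×$8.40 + (46,600/4119.0)×367 + (4119.0/2)×0.24×$8.40 = $399,743.98.
EOQ at $8.26 = 4153.8 < 19000, so use break Q=19000: TC = 46,600×$8.26 + (46,600/19000.0)×367 + (19000.0/2)×0.24×$8.26 = $404,648.92.
EOQ at $8.08 = 4199.8 < 28000, so use break Q=28000: TC = 46,600×$8.08 + (46,600/28000.0)×367 + (28000.0/2)×0.24×$8.08 = $404,287.59.
EOQ at $7.91 = 4244.7 < 63000, so use break Q=63000: TC = 46,600×$7.91 + (46,600/63000.0)×367 + (63000.0/2)×0.24×$7.91 = $428,677.06.
Lowest total cost is $399,743.98 at Q = 4119.0.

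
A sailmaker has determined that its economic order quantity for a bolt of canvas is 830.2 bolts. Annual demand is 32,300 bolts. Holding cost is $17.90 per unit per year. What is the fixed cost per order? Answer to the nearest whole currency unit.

Squaring Q* = √(2DS/H) gives Q*² = 2DS/H.
From Q* = √(2DS/H): S = Q*²H / (2D) = 830.2² × 17.9 / (2 × 32,300) = 190.9792.

S ≈ $191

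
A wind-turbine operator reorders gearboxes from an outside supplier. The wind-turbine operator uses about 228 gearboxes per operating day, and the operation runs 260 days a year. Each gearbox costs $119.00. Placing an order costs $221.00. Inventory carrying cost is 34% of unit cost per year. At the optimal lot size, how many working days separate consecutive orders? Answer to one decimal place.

T ≈ 3.5 days

Annual demand D = 228 × 260 = 59,280.
Holding cost H = 0.34 × $119.00 = $40.4600 per unit per year.
EOQ = √(2DS/H) = √(2 × 59,280 × 221 / 40.46) ≈ 804.73.
Cycle time = Q*/D × 260 = 804.73 / 59,280 × 260 ≈ 3.530 days.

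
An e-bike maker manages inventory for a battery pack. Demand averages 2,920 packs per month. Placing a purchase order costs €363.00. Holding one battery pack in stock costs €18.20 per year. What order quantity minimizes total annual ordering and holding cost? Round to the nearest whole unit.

Annual demand D = 2,920 × 12 = 35,040.
EOQ = √(2DS / H) = √(2 × 35,040 × 363 / 18.2).
= √(25,439,040 / 18.2) = √1,397,749.4505 ≈ 1182.265.

Q* ≈ 1,182 packs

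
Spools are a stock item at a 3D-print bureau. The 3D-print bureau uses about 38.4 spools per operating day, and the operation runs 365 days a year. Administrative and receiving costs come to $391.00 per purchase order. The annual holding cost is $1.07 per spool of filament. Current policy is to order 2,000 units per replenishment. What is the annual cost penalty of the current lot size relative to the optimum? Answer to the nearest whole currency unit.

Annual demand D = 38.4 × 365 = 14,016.
EOQ = √(2DS/H) = √(2 × 14,016 × 391 / 1.07) ≈ 3200.54.
Cost at Q* = (D/Q*)S + (Q*/2)H = √(2DSH) ≈ $3,424.58.
Cost at Q = 2,000: (14,016/2,000)×391 + (2,000/2)×1.07 = $2,740.13 + $1,070.00 = $3,810.13.
Excess = $3,810.13 − $3,424.58 = $385.55.

Extra cost ≈ $386 per year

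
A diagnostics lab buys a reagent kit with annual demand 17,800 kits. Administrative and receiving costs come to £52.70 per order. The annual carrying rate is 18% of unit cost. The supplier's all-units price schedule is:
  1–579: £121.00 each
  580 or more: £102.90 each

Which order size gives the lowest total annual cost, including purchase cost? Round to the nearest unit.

Holding cost per unit per year at price C is H = 0.18·C.
For each price level, check whether its EOQ is feasible; otherwise the best quantity at that price is the breakpoint.
EOQ at £121.00 = 293.5 (feasible in tier 1): TC = 17,800×£121.00 + (17,800/293.5)×52.7 + (293.5/2)×0.18×£121.00 = £2,160,192.33.
EOQ at £102.90 = 318.3 < 580, so use break Q=580: TC = 17,800×£102.90 + (17,800/580.0)×52.7 + (580.0/2)×0.18×£102.90 = £1,838,608.72.
Lowest total cost is £1,838,608.72 at Q = 580.0.

Q* ≈ 580 kits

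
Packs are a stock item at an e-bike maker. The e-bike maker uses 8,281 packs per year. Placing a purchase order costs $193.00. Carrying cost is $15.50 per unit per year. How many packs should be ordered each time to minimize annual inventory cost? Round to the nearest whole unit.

Q* ≈ 454 packs

EOQ = √(2DS / H) = √(2 × 8,281 × 193 / 15.5).
= √(3,196,466 / 15.5) = √206,223.6129 ≈ 454.119.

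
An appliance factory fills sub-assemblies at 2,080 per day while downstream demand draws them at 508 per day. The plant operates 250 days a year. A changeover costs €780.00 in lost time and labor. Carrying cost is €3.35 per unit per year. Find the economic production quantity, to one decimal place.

Q* ≈ 8,846.0 sub-assemblies

Annual demand D = 508 × 250 = 127,000.
Production build-up factor (1 − d/p) = 1 − 508/2,080 = 0.7558.
Q* = √(2DS / (H(1 − d/p))) = √(2 × 127,000 × 780 / (3.35 × 0.7558)).
= √(198,120,000 / 2.5318) ≈ 8846.004.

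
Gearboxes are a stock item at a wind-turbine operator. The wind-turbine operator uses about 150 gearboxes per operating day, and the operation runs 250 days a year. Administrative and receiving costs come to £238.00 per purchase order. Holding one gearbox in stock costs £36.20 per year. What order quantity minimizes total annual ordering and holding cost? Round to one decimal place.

Annual demand D = 150 × 250 = 37,500.
EOQ = √(2DS / H) = √(2 × 37,500 × 238 / 36.2).
= √(17,850,000 / 36.2) = √493,093.9227 ≈ 702.206.

Q* ≈ 702.2 gearboxes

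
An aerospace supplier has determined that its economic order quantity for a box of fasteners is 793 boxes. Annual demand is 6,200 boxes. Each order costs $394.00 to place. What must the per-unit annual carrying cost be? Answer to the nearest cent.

Squaring Q* = √(2DS/H) gives Q*² = 2DS/H.
From Q* = √(2DS/H): H = 2DS / Q*² = 2 × 6,200 × 394 / 793² = 7.7691.

H ≈ $7.77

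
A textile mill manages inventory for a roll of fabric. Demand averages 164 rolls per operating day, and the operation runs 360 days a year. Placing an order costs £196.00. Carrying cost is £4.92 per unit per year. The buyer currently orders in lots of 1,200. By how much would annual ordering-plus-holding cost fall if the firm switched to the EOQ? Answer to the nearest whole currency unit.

Extra cost ≈ £1,924 per year

Annual demand D = 164 × 360 = 59,040.
EOQ = √(2DS/H) = √(2 × 59,040 × 196 / 4.92) ≈ 2168.87.
Cost at Q* = (D/Q*)S + (Q*/2)H = √(2DSH) ≈ £10,670.84.
Cost at Q = 1,200: (59,040/1,200)×196 + (1,200/2)×4.92 = £9,643.20 + £2,952.00 = £12,595.20.
Excess = £12,595.20 − £10,670.84 = £1,924.36.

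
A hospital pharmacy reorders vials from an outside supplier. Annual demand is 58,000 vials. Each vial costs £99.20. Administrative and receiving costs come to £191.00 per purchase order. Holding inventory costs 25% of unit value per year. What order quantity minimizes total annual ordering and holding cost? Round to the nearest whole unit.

Q* ≈ 945 vials

Holding cost H = 0.25 × £99.20 = £24.8000 per unit per year.
EOQ = √(2DS / H) = √(2 × 58,000 × 191 / 24.8).
= √(22,156,000 / 24.8) = √893,387.0968 ≈ 945.192.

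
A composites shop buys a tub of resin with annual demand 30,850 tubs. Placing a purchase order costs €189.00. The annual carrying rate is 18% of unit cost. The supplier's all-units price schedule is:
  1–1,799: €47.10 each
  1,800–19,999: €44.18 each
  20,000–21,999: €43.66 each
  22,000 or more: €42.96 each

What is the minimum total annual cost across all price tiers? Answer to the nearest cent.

Holding cost per unit per year at price C is H = 0.18·C.
Evaluate total cost at each tier's feasible EOQ or, if the EOQ is below the tier, at the tier's minimum quantity.
EOQ at €47.10 = 1172.8 (feasible in tier 1): TC = 30,850×€47.10 + (30,850/1172.8)×189 + (1172.8/2)×0.18×€47.10 = €1,462,978.06.
EOQ at €44.18 = 1210.9 < 1800, so use break Q=1800: TC = 30,850×€44.18 + (30,850/1800.0)×189 + (1800.0/2)×0.18×€44.18 = €1,373,349.41.
EOQ at €43.66 = 1218.1 < 20000, so use break Q=20000: TC = 30,850×€43.66 + (30,850/20000.0)×189 + (20000.0/2)×0.18×€43.66 = €1,425,790.53.
EOQ at €42.96 = 1228.0 < 22000, so use break Q=22000: TC = 30,850×€42.96 + (30,850/22000.0)×189 + (22000.0/2)×0.18×€42.96 = €1,410,641.83.
Lowest total cost among the candidates is at Q = 1800.0.

TC* ≈ €1,373,349.41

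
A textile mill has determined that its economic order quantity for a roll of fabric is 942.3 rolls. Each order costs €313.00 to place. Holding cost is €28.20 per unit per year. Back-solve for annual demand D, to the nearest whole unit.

D ≈ 39,999 rolls per year

Invert the EOQ relation Q*² = 2DS/H.
From Q* = √(2DS/H): D = Q*²H / (2S) = 942.3² × 28.2 / (2 × 313) = 39999.371.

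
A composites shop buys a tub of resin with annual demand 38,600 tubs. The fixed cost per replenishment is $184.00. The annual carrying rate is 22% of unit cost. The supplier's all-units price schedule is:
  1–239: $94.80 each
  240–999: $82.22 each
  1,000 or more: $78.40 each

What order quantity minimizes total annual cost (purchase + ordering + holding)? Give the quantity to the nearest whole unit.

Holding cost per unit per year at price C is H = 0.22·C.
Evaluate total cost at each tier's feasible EOQ or, if the EOQ is below the tier, at the tier's minimum quantity.
Tier 1 ($94.80): EOQ = 825.3 exceeds tier's upper bound 239, so this tier is dominated.
EOQ at $82.22 = 886.2 (feasible in tier 2): TC = 38,600×$82.22 + (38,600/886.2)×184 + (886.2/2)×0.22×$82.22 = $3,189,721.41.
EOQ at $78.40 = 907.5 < 1000, so use break Q=1000: TC = 38,600×$78.40 + (38,600/1000.0)×184 + (1000.0/2)×0.22×$78.40 = $3,041,966.40.
Lowest total cost is $3,041,966.40 at Q = 1000.0.

Q* ≈ 1,000 tubs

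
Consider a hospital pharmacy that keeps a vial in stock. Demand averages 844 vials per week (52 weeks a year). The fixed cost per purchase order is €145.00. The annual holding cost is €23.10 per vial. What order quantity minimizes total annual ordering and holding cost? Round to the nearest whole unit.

Q* ≈ 742 vials

Annual demand D = 844 × 52 = 43,888.
EOQ = √(2DS / H) = √(2 × 43,888 × 145 / 23.1).
= √(12,727,520 / 23.1) = √550,974.8918 ≈ 742.277.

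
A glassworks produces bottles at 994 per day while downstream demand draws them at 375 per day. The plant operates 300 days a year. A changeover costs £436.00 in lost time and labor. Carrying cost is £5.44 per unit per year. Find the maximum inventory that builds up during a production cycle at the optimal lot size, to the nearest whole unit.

Annual demand D = 375 × 300 = 112,500.
Production build-up factor (1 − d/p) = 1 − 375/994 = 0.6227.
Q* = √(2DS / (H(1 − d/p))) = √(2 × 112,500 × 436 / (5.44 × 0.6227)).
= √(98,100,000 / 3.3877) ≈ 5381.247.
Maximum inventory = Q*(1 − d/p) = 5381.247 × 0.6227 ≈ 3351.098.

I_max ≈ 3,351 bottles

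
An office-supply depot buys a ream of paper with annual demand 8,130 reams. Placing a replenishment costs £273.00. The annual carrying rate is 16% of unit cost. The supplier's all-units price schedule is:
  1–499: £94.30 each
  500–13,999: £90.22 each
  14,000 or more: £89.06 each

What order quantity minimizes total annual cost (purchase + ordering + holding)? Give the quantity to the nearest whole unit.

Q* ≈ 555 reams

Holding cost per unit per year at price C is H = 0.16·C.
Evaluate total cost at each tier's feasible EOQ or, if the EOQ is below the tier, at the tier's minimum quantity.
Tier 1 (£94.30): EOQ = 542.4 exceeds tier's upper bound 499, so this tier is dominated.
EOQ at £90.22 = 554.5 (feasible in tier 2): TC = 8,130×£90.22 + (8,130/554.5)×273 + (554.5/2)×0.16×£90.22 = £741,493.45.
EOQ at £89.06 = 558.1 < 14000, so use break Q=14000: TC = 8,130×£89.06 + (8,130/14000.0)×273 + (14000.0/2)×0.16×£89.06 = £823,963.54.
Lowest total cost is £741,493.45 at Q = 554.5.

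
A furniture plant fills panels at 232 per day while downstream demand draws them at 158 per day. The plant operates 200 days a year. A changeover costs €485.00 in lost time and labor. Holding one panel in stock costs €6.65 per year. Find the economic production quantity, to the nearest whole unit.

Q* ≈ 3,801 panels

Annual demand D = 158 × 200 = 31,600.
Production build-up factor (1 − d/p) = 1 − 158/232 = 0.3190.
Q* = √(2DS / (H(1 − d/p))) = √(2 × 31,600 × 485 / (6.65 × 0.3190)).
= √(30,652,000 / 2.1211) ≈ 3801.428.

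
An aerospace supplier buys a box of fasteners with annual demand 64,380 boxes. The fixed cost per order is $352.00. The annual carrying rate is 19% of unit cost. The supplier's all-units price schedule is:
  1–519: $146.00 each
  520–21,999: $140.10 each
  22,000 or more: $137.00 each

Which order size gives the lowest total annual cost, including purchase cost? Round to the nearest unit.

Q* ≈ 1,305 boxes

Holding cost per unit per year at price C is H = 0.19·C.
For each price level, check whether its EOQ is feasible; otherwise the best quantity at that price is the breakpoint.
Tier 1 ($146.00): EOQ = 1278.2 exceeds tier's upper bound 519, so this tier is dominated.
EOQ at $140.10 = 1304.9 (feasible in tier 2): TC = 64,380×$140.10 + (64,380/1304.9)×352 + (1304.9/2)×0.19×$140.10 = $9,054,372.23.
EOQ at $137.00 = 1319.5 < 22000, so use break Q=22000: TC = 64,380×$137.00 + (64,380/22000.0)×352 + (22000.0/2)×0.19×$137.00 = $9,107,420.08.
Lowest total cost is $9,054,372.23 at Q = 1304.9.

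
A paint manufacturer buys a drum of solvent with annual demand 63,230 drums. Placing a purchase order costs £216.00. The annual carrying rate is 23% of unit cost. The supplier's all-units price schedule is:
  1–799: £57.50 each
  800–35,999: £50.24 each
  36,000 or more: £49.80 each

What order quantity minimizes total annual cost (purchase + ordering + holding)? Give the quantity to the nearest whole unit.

Q* ≈ 1,537 drums

Holding cost per unit per year at price C is H = 0.23·C.
For each price level, check whether its EOQ is feasible; otherwise the best quantity at that price is the breakpoint.
Tier 1 (£57.50): EOQ = 1437.2 exceeds tier's upper bound 799, so this tier is dominated.
EOQ at £50.24 = 1537.5 (feasible in tier 2): TC = 63,230×£50.24 + (63,230/1537.5)×216 + (1537.5/2)×0.23×£50.24 = £3,194,441.30.
EOQ at £49.80 = 1544.3 < 36000, so use break Q=36000: TC = 63,230×£49.80 + (63,230/36000.0)×216 + (36000.0/2)×0.23×£49.80 = £3,355,405.38.
Lowest total cost is £3,194,441.30 at Q = 1537.5.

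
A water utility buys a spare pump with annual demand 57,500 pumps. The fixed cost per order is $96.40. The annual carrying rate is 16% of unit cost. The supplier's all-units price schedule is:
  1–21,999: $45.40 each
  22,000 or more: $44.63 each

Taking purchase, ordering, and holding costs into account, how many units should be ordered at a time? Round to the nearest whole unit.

Q* ≈ 1,235 pumps

Holding cost per unit per year at price C is H = 0.16·C.
Candidates are each tier's EOQ (if it falls in that tier) and each price-break quantity.
EOQ at $45.40 = 1235.4 (feasible in tier 1): TC = 57,500×$45.40 + (57,500/1235.4)×96.4 + (1235.4/2)×0.16×$45.40 = $2,619,473.78.
EOQ at $44.63 = 1246.0 < 22000, so use break Q=22000: TC = 57,500×$44.63 + (57,500/22000.0)×96.4 + (22000.0/2)×0.16×$44.63 = $2,645,025.75.
Lowest total cost is $2,619,473.78 at Q = 1235.4.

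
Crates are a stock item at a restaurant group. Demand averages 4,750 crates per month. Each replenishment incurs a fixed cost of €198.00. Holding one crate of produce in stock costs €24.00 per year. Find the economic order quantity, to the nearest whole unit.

Annual demand D = 4,750 × 12 = 57,000.
EOQ = √(2DS / H) = √(2 × 57,000 × 198 / 24).
= √(22,572,000 / 24) = √940,500 ≈ 969.794.

Q* ≈ 970 crates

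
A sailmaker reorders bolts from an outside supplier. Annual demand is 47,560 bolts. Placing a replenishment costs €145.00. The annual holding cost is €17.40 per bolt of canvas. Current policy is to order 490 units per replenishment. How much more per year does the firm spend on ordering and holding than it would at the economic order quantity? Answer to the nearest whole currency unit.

Extra cost ≈ €2,845 per year

EOQ = √(2DS/H) = √(2 × 47,560 × 145 / 17.4) ≈ 890.32.
Cost at Q* = (D/Q*)S + (Q*/2)H = √(2DSH) ≈ €15,491.54.
Cost at Q = 490: (47,560/490)×145 + (490/2)×17.4 = €14,073.88 + €4,263.00 = €18,336.88.
Excess = €18,336.88 − €15,491.54 = €2,845.34.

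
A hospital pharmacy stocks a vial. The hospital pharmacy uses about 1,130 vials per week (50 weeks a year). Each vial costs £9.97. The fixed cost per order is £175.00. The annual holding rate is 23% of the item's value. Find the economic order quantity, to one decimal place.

Annual demand D = 1,130 × 50 = 56,500.
Holding cost H = 0.23 × £9.97 = £2.2931 per unit per year.
EOQ = √(2DS / H) = √(2 × 56,500 × 175 / 2.2931).
= √(19,775,000 / 2.2931) = √8,623,697.1785 ≈ 2936.613.

Q* ≈ 2,936.6 vials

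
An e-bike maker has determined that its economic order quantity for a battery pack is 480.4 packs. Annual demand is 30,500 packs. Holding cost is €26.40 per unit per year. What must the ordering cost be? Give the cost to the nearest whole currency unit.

The basic EOQ model gives Q* = √(2DS/H); rearrange for the unknown.
From Q* = √(2DS/H): S = Q*²H / (2D) = 480.4² × 26.4 / (2 × 30,500) = 99.8804.

S ≈ €100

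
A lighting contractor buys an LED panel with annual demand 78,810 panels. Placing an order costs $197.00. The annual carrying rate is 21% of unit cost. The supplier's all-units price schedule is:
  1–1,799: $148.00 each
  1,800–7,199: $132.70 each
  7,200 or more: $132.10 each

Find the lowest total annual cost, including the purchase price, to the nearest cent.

Holding cost per unit per year at price C is H = 0.21·C.
Evaluate total cost at each tier's feasible EOQ or, if the EOQ is below the tier, at the tier's minimum quantity.
EOQ at $148.00 = 999.5 (feasible in tier 1): TC = 78,810×$148.00 + (78,810/999.5)×197 + (999.5/2)×0.21×$148.00 = $11,694,945.57.
EOQ at $132.70 = 1055.6 < 1800, so use break Q=1800: TC = 78,810×$132.70 + (78,810/1800.0)×197 + (1800.0/2)×0.21×$132.70 = $10,491,792.62.
EOQ at $132.10 = 1058.0 < 7200, so use break Q=7200: TC = 78,810×$132.10 + (78,810/7200.0)×197 + (7200.0/2)×0.21×$132.10 = $10,512,824.93.
Lowest total cost among the candidates is at Q = 1800.0.

TC* ≈ $10,491,792.62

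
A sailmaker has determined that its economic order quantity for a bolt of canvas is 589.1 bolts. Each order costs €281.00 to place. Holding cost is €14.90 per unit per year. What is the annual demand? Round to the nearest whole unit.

D ≈ 9,201 bolts per year

Invert the EOQ relation Q*² = 2DS/H.
From Q* = √(2DS/H): D = Q*²H / (2S) = 589.1² × 14.9 / (2 × 281) = 9200.851.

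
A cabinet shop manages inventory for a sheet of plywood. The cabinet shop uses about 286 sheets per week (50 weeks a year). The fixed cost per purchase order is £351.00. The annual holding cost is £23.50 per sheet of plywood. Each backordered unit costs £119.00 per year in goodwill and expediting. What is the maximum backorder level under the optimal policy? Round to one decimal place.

Annual demand D = 286 × 50 = 14,300.
With planned backorders, Q* = √(2DS/H) · √((H+B)/B).
√(2DS/H) = √(2 × 14,300 × 351 / 23.5) = 653.586.
√((H+B)/B) = √((23.5+119)/119) = 1.0943.
Q* ≈ 715.215.
S* = Q* · H/(H+B) = 715.215 × 23.5/142.5 ≈ 117.948.

S* ≈ 117.9 sheets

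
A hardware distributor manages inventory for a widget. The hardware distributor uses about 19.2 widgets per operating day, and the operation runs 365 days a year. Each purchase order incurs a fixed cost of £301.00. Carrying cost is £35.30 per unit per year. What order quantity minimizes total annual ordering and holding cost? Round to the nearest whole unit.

Q* ≈ 346 widgets

Annual demand D = 19.2 × 365 = 7,008.
EOQ = √(2DS / H) = √(2 × 7,008 × 301 / 35.3).
= √(4,218,816 / 35.3) = √119,513.2011 ≈ 345.707.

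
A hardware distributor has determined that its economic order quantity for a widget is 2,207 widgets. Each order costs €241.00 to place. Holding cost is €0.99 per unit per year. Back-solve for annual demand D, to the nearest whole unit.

Squaring Q* = √(2DS/H) gives Q*² = 2DS/H.
From Q* = √(2DS/H): D = Q*²H / (2S) = 2,207² × 0.99 / (2 × 241) = 10004.441.

D ≈ 10,004 widgets per year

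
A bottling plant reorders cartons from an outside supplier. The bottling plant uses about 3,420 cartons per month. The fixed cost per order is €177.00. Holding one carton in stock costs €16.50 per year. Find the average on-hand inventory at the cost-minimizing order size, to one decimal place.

Annual demand D = 3,420 × 12 = 41,040.
Q* = √(2DS/H) = √(2 × 41,040 × 177 / 16.5) ≈ 938.35.
Average inventory = Q*/2 ≈ 938.35 / 2 = 469.173.

Average inventory ≈ 469.2 cartons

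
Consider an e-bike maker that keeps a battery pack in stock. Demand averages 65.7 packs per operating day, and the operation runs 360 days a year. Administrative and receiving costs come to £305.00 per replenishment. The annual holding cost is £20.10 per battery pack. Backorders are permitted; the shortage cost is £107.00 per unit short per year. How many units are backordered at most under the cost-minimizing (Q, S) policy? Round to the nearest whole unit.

Annual demand D = 65.7 × 360 = 23,652.
With planned backorders, Q* = √(2DS/H) · √((H+B)/B).
√(2DS/H) = √(2 × 23,652 × 305 / 20.1) = 847.229.
√((H+B)/B) = √((20.1+107)/107) = 1.0899.
Q* ≈ 923.383.
S* = Q* · H/(H+B) = 923.383 × 20.1/127.1 ≈ 146.027.

S* ≈ 146 packs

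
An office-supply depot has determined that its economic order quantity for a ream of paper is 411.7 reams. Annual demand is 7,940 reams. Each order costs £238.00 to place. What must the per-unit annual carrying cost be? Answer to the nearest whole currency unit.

The basic EOQ model gives Q* = √(2DS/H); rearrange for the unknown.
From Q* = √(2DS/H): H = 2DS / Q*² = 2 × 7,940 × 238 / 411.7² = 22.2980.

H ≈ £22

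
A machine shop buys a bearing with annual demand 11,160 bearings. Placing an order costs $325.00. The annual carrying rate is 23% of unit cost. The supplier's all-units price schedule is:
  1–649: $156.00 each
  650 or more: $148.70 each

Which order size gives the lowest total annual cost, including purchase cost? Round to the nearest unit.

Q* ≈ 650 bearings

Holding cost per unit per year at price C is H = 0.23·C.
Candidates are each tier's EOQ (if it falls in that tier) and each price-break quantity.
EOQ at $156.00 = 449.6 (feasible in tier 1): TC = 11,160×$156.00 + (11,160/449.6)×325 + (449.6/2)×0.23×$156.00 = $1,757,092.99.
EOQ at $148.70 = 460.5 < 650, so use break Q=650: TC = 11,160×$148.70 + (11,160/650.0)×325 + (650.0/2)×0.23×$148.70 = $1,676,187.32.
Lowest total cost is $1,676,187.32 at Q = 650.0.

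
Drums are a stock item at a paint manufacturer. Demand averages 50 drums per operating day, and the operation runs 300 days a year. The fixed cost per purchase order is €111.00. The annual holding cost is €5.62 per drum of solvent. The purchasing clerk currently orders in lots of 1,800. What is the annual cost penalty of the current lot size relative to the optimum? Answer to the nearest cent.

Extra cost ≈ €1,656.96 per year

Annual demand D = 50 × 300 = 15,000.
EOQ = √(2DS/H) = √(2 × 15,000 × 111 / 5.62) ≈ 769.76.
Cost at Q* = (D/Q*)S + (Q*/2)H = √(2DSH) ≈ €4,326.04.
Cost at Q = 1,800: (15,000/1,800)×111 + (1,800/2)×5.62 = €925.00 + €5,058.00 = €5,983.00.
Excess = €5,983.00 − €4,326.04 = €1,656.96.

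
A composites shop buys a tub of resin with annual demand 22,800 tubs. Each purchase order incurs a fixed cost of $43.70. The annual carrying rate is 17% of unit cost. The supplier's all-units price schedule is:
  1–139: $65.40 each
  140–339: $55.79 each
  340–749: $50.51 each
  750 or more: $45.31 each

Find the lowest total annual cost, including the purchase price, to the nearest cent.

Holding cost per unit per year at price C is H = 0.17·C.
For each price level, check whether its EOQ is feasible; otherwise the best quantity at that price is the breakpoint.
Tier 1 ($65.40): EOQ = 423.4 exceeds tier's upper bound 139, so this tier is dominated.
Tier 2 ($55.79): EOQ = 458.4 exceeds tier's upper bound 339, so this tier is dominated.
EOQ at $50.51 = 481.7 (feasible in tier 3): TC = 22,800×$50.51 + (22,800/481.7)×43.7 + (481.7/2)×0.17×$50.51 = $1,155,764.53.
EOQ at $45.31 = 508.6 < 750, so use break Q=750: TC = 22,800×$45.31 + (22,800/750.0)×43.7 + (750.0/2)×0.17×$45.31 = $1,037,284.99.
Lowest total cost among the candidates is at Q = 750.0.

TC* ≈ $1,037,284.99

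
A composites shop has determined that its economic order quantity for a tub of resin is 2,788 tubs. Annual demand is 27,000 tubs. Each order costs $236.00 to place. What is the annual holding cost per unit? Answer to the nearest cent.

The basic EOQ model gives Q* = √(2DS/H); rearrange for the unknown.
From Q* = √(2DS/H): H = 2DS / Q*² = 2 × 27,000 × 236 / 2,788² = 1.6395.

H ≈ $1.64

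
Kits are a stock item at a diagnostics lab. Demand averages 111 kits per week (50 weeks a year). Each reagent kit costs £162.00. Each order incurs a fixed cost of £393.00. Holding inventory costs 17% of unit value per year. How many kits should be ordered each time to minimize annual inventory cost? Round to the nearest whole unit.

Annual demand D = 111 × 50 = 5,550.
Holding cost H = 0.17 × £162.00 = £27.5400 per unit per year.
EOQ = √(2DS / H) = √(2 × 5,550 × 393 / 27.54).
= √(4,362,300 / 27.54) = √158,398.6928 ≈ 397.993.

Q* ≈ 398 kits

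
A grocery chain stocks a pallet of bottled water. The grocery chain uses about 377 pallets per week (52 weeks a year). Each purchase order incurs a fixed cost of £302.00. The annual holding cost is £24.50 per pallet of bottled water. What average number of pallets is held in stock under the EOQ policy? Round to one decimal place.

Average inventory ≈ 347.6 pallets

Annual demand D = 377 × 52 = 19,604.
EOQ = √(2DS/H) = √(2 × 19,604 × 302 / 24.5) ≈ 695.20.
Average inventory = Q*/2 ≈ 695.20 / 2 = 347.598.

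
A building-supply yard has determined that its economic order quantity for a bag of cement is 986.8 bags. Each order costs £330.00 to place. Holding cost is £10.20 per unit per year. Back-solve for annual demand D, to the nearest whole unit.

Squaring Q* = √(2DS/H) gives Q*² = 2DS/H.
From Q* = √(2DS/H): D = Q*²H / (2S) = 986.8² × 10.2 / (2 × 330) = 15049.238.

D ≈ 15,049 bags per year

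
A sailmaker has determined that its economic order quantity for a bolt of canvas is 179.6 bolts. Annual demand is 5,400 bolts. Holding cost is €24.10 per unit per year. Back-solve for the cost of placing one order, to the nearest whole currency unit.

Squaring Q* = √(2DS/H) gives Q*² = 2DS/H.
From Q* = √(2DS/H): S = Q*²H / (2D) = 179.6² × 24.1 / (2 × 5,400) = 71.9790.

S ≈ €72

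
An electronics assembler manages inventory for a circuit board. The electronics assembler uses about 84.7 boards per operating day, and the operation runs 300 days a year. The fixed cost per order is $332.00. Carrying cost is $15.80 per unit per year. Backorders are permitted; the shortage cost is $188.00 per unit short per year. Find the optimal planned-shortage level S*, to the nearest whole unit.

S* ≈ 83 boards

Annual demand D = 84.7 × 300 = 25,410.
With planned backorders, Q* = √(2DS/H) · √((H+B)/B).
√(2DS/H) = √(2 × 25,410 × 332 / 15.8) = 1033.375.
√((H+B)/B) = √((15.8+188)/188) = 1.0412.
Q* ≈ 1075.923.
S* = Q* · H/(H+B) = 1075.923 × 15.8/203.8 ≈ 83.413.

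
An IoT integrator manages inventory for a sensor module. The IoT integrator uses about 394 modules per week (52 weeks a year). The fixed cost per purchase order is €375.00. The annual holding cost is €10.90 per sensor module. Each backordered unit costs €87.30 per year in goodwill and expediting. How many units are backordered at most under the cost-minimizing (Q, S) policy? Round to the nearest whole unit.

S* ≈ 140 modules

Annual demand D = 394 × 52 = 20,488.
With planned backorders, Q* = √(2DS/H) · √((H+B)/B).
√(2DS/H) = √(2 × 20,488 × 375 / 10.9) = 1187.318.
√((H+B)/B) = √((10.9+87.3)/87.3) = 1.0606.
Q* ≈ 1259.261.
S* = Q* · H/(H+B) = 1259.261 × 10.9/98.2 ≈ 139.775.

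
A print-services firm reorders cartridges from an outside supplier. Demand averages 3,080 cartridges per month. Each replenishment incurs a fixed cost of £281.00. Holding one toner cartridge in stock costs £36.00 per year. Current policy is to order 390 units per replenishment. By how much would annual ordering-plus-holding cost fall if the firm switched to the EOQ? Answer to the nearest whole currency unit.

Annual demand D = 3,080 × 12 = 36,960.
EOQ = √(2DS/H) = √(2 × 36,960 × 281 / 36) ≈ 759.60.
Cost at Q* = (D/Q*)S + (Q*/2)H = √(2DSH) ≈ £27,345.47.
Cost at Q = 390: (36,960/390)×281 + (390/2)×36 = £26,630.15 + £7,020.00 = £33,650.15.
Excess = £33,650.15 − £27,345.47 = £6,304.68.

Extra cost ≈ £6,305 per year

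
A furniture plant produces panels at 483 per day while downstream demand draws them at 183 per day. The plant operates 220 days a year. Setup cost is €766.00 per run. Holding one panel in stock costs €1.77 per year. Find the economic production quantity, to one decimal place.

Q* ≈ 7,490.2 panels

Annual demand D = 183 × 220 = 40,260.
Production build-up factor (1 − d/p) = 1 − 183/483 = 0.6211.
Q* = √(2DS / (H(1 − d/p))) = √(2 × 40,260 × 766 / (1.77 × 0.6211)).
= √(61,678,320 / 1.0994) ≈ 7490.185.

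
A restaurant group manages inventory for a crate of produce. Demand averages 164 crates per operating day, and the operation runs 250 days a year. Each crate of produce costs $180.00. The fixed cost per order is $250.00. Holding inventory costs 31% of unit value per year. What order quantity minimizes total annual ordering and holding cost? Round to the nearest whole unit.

Q* ≈ 606 crates

Annual demand D = 164 × 250 = 41,000.
Holding cost H = 0.31 × $180.00 = $55.8000 per unit per year.
EOQ = √(2DS / H) = √(2 × 41,000 × 250 / 55.8).
= √(20,500,000 / 55.8) = √367,383.5125 ≈ 606.122.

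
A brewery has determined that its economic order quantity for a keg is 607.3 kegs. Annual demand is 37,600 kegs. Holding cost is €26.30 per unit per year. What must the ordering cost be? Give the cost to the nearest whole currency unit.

Squaring Q* = √(2DS/H) gives Q*² = 2DS/H.
From Q* = √(2DS/H): S = Q*²H / (2D) = 607.3² × 26.3 / (2 × 37,600) = 128.9866.

S ≈ €129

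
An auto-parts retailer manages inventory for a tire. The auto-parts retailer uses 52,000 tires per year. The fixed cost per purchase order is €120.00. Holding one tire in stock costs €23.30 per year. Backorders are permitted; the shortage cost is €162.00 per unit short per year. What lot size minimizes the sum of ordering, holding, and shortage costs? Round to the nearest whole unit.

Q* ≈ 783 tires

With planned backorders, Q* = √(2DS/H) · √((H+B)/B).
√(2DS/H) = √(2 × 52,000 × 120 / 23.3) = 731.862.
√((H+B)/B) = √((23.3+162)/162) = 1.0695.
Q* ≈ 782.726.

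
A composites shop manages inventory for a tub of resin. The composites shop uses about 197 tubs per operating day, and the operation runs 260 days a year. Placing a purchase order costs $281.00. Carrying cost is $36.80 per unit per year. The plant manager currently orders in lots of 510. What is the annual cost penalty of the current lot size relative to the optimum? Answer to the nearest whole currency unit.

Extra cost ≈ $5,058 per year

Annual demand D = 197 × 260 = 51,220.
EOQ = √(2DS/H) = √(2 × 51,220 × 281 / 36.8) ≈ 884.43.
Cost at Q* = (D/Q*)S + (Q*/2)H = √(2DSH) ≈ $32,547.07.
Cost at Q = 510: (51,220/510)×281 + (510/2)×36.8 = $28,221.22 + $9,384.00 = $37,605.22.
Excess = $37,605.22 − $32,547.07 = $5,058.15.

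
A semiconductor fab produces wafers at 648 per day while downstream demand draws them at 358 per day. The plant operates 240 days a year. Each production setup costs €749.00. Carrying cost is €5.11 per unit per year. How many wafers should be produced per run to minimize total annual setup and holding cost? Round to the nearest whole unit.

Annual demand D = 358 × 240 = 85,920.
Production build-up factor (1 − d/p) = 1 − 358/648 = 0.4475.
Q* = √(2DS / (H(1 − d/p))) = √(2 × 85,920 × 749 / (5.11 × 0.4475)).
= √(128,708,160 / 2.2869) ≈ 7502.070.

Q* ≈ 7,502 wafers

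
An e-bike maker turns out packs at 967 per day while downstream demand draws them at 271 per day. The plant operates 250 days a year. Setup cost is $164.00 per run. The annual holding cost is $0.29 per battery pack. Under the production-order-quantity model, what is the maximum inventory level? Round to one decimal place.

I_max ≈ 7,426.5 packs

Annual demand D = 271 × 250 = 67,750.
Production build-up factor (1 − d/p) = 1 − 271/967 = 0.7198.
Q* = √(2DS / (H(1 − d/p))) = √(2 × 67,750 × 164 / (0.29 × 0.7198)).
= √(22,222,000 / 0.2087) ≈ 10318.135.
Maximum inventory = Q*(1 − d/p) = 10318.135 × 0.7198 ≈ 7426.496.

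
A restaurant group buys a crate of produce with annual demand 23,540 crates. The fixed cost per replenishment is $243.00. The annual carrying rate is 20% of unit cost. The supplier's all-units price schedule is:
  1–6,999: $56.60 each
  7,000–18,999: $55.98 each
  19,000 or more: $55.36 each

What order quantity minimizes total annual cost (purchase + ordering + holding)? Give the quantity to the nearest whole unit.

Holding cost per unit per year at price C is H = 0.20·C.
Candidates are each tier's EOQ (if it falls in that tier) and each price-break quantity.
EOQ at $56.60 = 1005.3 (feasible in tier 1): TC = 23,540×$56.60 + (23,540/1005.3)×243 + (1005.3/2)×0.20×$56.60 = $1,343,744.06.
EOQ at $55.98 = 1010.9 < 7000, so use break Q=7000: TC = 23,540×$55.98 + (23,540/7000.0)×243 + (7000.0/2)×0.20×$55.98 = $1,357,772.37.
EOQ at $55.36 = 1016.5 < 19000, so use break Q=19000: TC = 23,540×$55.36 + (23,540/19000.0)×243 + (19000.0/2)×0.20×$55.36 = $1,408,659.46.
Lowest total cost is $1,343,744.06 at Q = 1005.3.

Q* ≈ 1,005 crates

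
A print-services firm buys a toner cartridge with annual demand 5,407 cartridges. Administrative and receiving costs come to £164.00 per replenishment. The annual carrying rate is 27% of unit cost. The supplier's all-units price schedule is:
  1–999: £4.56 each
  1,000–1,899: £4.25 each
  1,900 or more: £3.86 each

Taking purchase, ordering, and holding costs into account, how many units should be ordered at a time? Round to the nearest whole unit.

Holding cost per unit per year at price C is H = 0.27·C.
For each price level, check whether its EOQ is feasible; otherwise the best quantity at that price is the breakpoint.
Tier 1 (£4.56): EOQ = 1200.2 exceeds tier's upper bound 999, so this tier is dominated.
EOQ at £4.25 = 1243.2 (feasible in tier 2): TC = 5,407×£4.25 + (5,407/1243.2)×164 + (1243.2/2)×0.27×£4.25 = £24,406.31.
EOQ at £3.86 = 1304.5 < 1900, so use break Q=1900: TC = 5,407×£3.86 + (5,407/1900.0)×164 + (1900.0/2)×0.27×£3.86 = £22,327.82.
Lowest total cost is £22,327.82 at Q = 1900.0.

Q* ≈ 1,900 cartridges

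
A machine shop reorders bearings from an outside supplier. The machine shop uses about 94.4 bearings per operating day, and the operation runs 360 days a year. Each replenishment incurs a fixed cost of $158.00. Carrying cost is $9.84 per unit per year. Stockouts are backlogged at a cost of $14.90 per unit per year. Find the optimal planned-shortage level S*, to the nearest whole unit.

S* ≈ 535 bearings

Annual demand D = 94.4 × 360 = 33,984.
With planned backorders, Q* = √(2DS/H) · √((H+B)/B).
√(2DS/H) = √(2 × 33,984 × 158 / 9.84) = 1044.680.
√((H+B)/B) = √((9.84+14.9)/14.9) = 1.2886.
Q* ≈ 1346.139.
S* = Q* · H/(H+B) = 1346.139 × 9.84/24.74 ≈ 535.409.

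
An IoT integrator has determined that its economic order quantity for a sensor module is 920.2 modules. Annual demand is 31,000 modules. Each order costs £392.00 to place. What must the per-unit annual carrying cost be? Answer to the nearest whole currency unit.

Squaring Q* = √(2DS/H) gives Q*² = 2DS/H.
From Q* = √(2DS/H): H = 2DS / Q*² = 2 × 31,000 × 392 / 920.2² = 28.7021.

H ≈ £29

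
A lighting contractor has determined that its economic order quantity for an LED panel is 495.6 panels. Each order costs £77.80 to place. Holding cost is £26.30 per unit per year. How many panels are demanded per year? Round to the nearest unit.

The basic EOQ model gives Q* = √(2DS/H); rearrange for the unknown.
From Q* = √(2DS/H): D = Q*²H / (2S) = 495.6² × 26.3 / (2 × 77.8) = 41515.355.

D ≈ 41,515 panels per year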